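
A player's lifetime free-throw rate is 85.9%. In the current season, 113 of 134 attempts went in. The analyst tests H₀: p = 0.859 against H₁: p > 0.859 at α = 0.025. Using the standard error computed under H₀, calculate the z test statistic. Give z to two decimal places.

p̂ = 113/134 = 0.8433.
Under H₀, SE = √(0.859·0.141/134) = √(0.000903873) = 0.0301.
z = (0.8433 − 0.859)/0.0301 = -0.0157/0.0301 = -0.52.
p-value = P(Z > -0.523) ≈ 0.6994; since p > α = 0.025, fail to reject H₀.

z = -0.52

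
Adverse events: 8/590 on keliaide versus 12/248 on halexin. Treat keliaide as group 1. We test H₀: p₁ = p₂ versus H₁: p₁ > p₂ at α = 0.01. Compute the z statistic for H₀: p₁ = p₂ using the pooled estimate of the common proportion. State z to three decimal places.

p̂₁ = 8/590 ≈ 0.013559, p̂₂ = 12/248 ≈ 0.048387.
Pooled p̂ = (8+12)/(590+248) = 20/838 = 0.023866.
SE = √(0.0232967 × 0.00572717) = 0.011551.
z = (0.013559 − 0.048387)/0.011551 = -0.034828/0.011551 = -3.015.
p-value = P(Z > -3.015) ≈ 0.9987, so at α = 0.01 we fail to reject H₀.

z = -3.015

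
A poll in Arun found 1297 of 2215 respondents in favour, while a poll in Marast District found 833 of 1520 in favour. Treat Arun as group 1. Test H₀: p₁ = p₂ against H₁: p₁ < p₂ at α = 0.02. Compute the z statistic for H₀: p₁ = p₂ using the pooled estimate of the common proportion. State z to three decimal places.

p̂₁ = 1297/2215 ≈ 0.585553, p̂₂ = 833/1520 ≈ 0.548026.
Pooled p̂ = (1297+833)/(2215+1520) = 2130/3735 = 0.570281.
SE = √(p̂(1−p̂)(1/n₁+1/n₂)) = √(0.570281·0.429719·0.00110936) = √(0.000271861) = 0.016488.
z = (0.585553 − 0.548026)/0.016488 = 0.037527/0.016488 = 2.276.
p-value = P(Z < 2.276) ≈ 0.9886. With α = 0.02, fail to reject H₀.

z = 2.276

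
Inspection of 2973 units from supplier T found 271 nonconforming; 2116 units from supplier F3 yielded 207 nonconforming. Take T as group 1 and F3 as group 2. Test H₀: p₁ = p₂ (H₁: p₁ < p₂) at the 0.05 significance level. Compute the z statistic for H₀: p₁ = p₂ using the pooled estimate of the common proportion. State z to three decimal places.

z = -0.804

p̂₁ = 271/2973 ≈ 0.091154, p̂₂ = 207/2116 ≈ 0.097826.
Pooled p̂ = (271+207)/(2973+2116) = 478/5089 = 0.093928.
SE = √(p̂(1−p̂)(1/n₁+1/n₂)) = √(0.093928·0.906072·0.00080895) = √(6.88462e-05) = 0.008297.
z = (0.091154 − 0.097826)/0.008297 = -0.006672/0.008297 = -0.804.
p-value = P(Z < -0.804) ≈ 0.2107. With α = 0.05, fail to reject H₀.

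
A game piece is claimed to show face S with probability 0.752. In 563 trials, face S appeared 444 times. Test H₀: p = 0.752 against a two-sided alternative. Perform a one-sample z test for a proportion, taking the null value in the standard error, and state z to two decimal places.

z = 2.01

p̂ = 444/563 = 0.7886.
Standard error under H₀: √(0.752×0.248/563) = 0.0182.
z = (0.7886 − 0.752)/0.0182 = 0.0366/0.0182 = 2.01.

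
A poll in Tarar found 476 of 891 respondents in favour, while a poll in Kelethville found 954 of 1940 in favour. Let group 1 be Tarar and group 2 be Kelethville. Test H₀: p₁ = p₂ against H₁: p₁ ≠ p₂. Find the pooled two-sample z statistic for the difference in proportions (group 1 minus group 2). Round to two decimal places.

p̂₁ = 476/891 = 0.5342, p̂₂ = 954/1940 = 0.4918.
Pooled p̂ = (476+954)/(891+1940) = 1430/2831 = 0.5051.
SE = √(0.249974 × 0.0016378) = 0.0202.
z = (0.5342 − 0.4918)/0.0202 = 0.0424/0.0202 = 2.10.

z = 2.10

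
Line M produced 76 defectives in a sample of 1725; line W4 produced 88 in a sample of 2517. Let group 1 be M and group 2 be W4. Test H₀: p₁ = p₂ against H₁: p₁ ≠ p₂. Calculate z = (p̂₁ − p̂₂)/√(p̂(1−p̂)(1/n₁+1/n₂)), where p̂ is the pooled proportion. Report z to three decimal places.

p̂₁ = 76/1725 ≈ 0.04406, p̂₂ = 88/2517 ≈ 0.03496.
Pooled p̂ = (76+88)/(1725+2517) = 164/4242 = 0.03866.
SE = √(p̂(1−p̂)(1/n₁+1/n₂)) = √(0.03866·0.96134·0.000977009) = √(3.63118e-05) = 0.00603.
z = (0.04406 − 0.03496)/0.00603 = 0.00910/0.00603 = 1.509.
Two-sided p-value ≈ 2·Φ(−1.509) = 0.1312.

z = 1.509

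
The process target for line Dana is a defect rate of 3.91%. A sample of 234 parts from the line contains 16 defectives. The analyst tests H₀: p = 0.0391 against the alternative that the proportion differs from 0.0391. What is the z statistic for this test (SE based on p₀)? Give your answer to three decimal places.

p̂ = 16/234 = 0.068376.
SE = √(p₀(1−p₀)/n) = √(0.037571/234) = 0.012671.
z = (0.068376 − 0.0391)/0.012671 = 0.029276/0.012671 = 2.310.

z = 2.310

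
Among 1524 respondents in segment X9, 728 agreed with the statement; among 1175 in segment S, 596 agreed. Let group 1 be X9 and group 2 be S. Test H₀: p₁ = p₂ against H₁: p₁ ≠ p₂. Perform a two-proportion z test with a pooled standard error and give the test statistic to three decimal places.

z = -1.522

p̂₁ = 728/1524 = 0.47769, p̂₂ = 596/1175 = 0.50723.
Pooled p̂ = (728+596)/(1524+1175) = 1324/2699 = 0.49055.
SE = √(p̂(1−p̂)(1/n₁+1/n₂)) = √(0.49055·0.50945·0.00150723) = √(0.000376673) = 0.01941.
z = (0.47769 − 0.50723)/0.01941 = -0.02954/0.01941 = -1.522.
Two-sided p-value ≈ 2·Φ(−1.522) = 0.1279.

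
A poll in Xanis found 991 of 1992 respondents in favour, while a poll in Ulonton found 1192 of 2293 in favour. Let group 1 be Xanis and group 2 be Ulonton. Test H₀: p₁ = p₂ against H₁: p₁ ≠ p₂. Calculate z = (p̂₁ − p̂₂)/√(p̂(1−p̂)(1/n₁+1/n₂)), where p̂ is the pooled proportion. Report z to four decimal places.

z = -1.4599

p̂₁ = 991/1992 = 0.4974900, p̂₂ = 1192/2293 = 0.5198430.
Pooled p̂ = (991+1192)/(1992+2293) = 2183/4285 = 0.5094516.
SE = √(0.249911 × 0.000938118) = 0.0153116.
z = (0.4974900 − 0.5198430)/0.0153116 = -0.0223530/0.0153116 = -1.4599.
Two-sided p-value ≈ 2·Φ(−1.460) = 0.1443.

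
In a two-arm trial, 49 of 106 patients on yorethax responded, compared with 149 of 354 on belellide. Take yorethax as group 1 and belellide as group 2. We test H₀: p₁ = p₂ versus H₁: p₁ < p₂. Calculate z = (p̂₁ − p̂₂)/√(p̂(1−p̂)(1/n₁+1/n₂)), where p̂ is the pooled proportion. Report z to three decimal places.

p̂₁ = 49/106 = 0.46226, p̂₂ = 149/354 = 0.42090.
Pooled p̂ = (49+149)/(106+354) = 198/460 = 0.43043.
SE = √(0.245161 × 0.0122588) = 0.05482.
z = (0.46226 − 0.42090)/0.05482 = 0.04136/0.05482 = 0.754.
p-value = P(Z < 0.754) ≈ 0.7747.

z = 0.754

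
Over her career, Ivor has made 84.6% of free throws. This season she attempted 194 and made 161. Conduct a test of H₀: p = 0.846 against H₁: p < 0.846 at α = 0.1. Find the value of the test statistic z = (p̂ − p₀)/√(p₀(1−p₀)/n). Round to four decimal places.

p̂ = 161/194 ≈ 0.829897.
SE = √(p₀(1−p₀)/n) = √(0.13028/194) = 0.025915.
z = (0.829897 − 0.846)/0.025915 = -0.016103/0.025915 = -0.6214.
p-value = P(Z < -0.621) ≈ 0.2672; since p > α = 0.1, fail to reject H₀.

z = -0.6214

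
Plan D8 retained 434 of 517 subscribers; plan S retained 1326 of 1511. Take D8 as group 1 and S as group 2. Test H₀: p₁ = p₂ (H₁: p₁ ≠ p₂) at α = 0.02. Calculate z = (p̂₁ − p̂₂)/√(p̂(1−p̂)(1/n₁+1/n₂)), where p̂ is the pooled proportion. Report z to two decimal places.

p̂₁ = 434/517 = 0.83946, p̂₂ = 1326/1511 = 0.87756.
Pooled p̂ = (434+1326)/(517+1511) = 1760/2028 = 0.86785.
SE = √(p̂(1−p̂)(1/n₁+1/n₂)) = √(0.86785·0.13215·0.00259605) = √(0.000297731) = 0.01725.
z = (0.83946 − 0.87756)/0.01725 = -0.03810/0.01725 = -2.21.
Two-sided p-value ≈ 2·Φ(−2.208) = 0.0272. With α = 0.02, fail to reject H₀.

z = -2.21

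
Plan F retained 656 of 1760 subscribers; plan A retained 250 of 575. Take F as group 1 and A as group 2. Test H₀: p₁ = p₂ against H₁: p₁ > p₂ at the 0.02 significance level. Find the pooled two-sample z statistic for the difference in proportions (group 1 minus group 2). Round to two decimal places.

z = -2.65

p̂₁ = 656/1760 ≈ 0.3727, p̂₂ = 250/575 ≈ 0.4348.
Pooled p̂ = (656+250)/(1760+575) = 906/2335 = 0.3880.
SE = √(p̂(1−p̂)(1/n₁+1/n₂)) = √(0.3880·0.6120·0.00230731) = √(0.00054789) = 0.0234.
z = (0.3727 − 0.4348)/0.0234 = -0.0621/0.0234 = -2.65.
p-value = P(Z > -2.651) ≈ 0.9960. With α = 0.02, fail to reject H₀.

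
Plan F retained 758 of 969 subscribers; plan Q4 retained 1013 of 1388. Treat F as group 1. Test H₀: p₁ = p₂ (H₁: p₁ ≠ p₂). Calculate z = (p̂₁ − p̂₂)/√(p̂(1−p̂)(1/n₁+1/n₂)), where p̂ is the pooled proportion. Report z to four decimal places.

z = 2.8973

p̂₁ = 758/969 = 0.7822497, p̂₂ = 1013/1388 = 0.7298271.
Pooled p̂ = (758+1013)/(969+1388) = 1771/2357 = 0.7513789.
SE = √(0.186809 × 0.00175245) = 0.0180935.
z = (0.7822497 − 0.7298271)/0.0180935 = 0.0524226/0.0180935 = 2.8973.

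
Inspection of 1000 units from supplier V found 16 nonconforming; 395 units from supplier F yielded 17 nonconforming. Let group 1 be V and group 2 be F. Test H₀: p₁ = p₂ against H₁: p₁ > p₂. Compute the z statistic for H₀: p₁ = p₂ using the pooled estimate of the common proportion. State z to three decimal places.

p̂₁ = 16/1000 = 0.01600, p̂₂ = 17/395 = 0.04304.
Pooled p̂ = (16+17)/(1000+395) = 33/1395 = 0.02366.
SE = √(p̂(1−p̂)(1/n₁+1/n₂)) = √(0.02366·0.97634·0.00353165) = √(8.1568e-05) = 0.00903.
z = (0.01600 − 0.04304)/0.00903 = -0.02704/0.00903 = -2.994.
p-value = P(Z > -2.994) ≈ 0.9986.

z = -2.994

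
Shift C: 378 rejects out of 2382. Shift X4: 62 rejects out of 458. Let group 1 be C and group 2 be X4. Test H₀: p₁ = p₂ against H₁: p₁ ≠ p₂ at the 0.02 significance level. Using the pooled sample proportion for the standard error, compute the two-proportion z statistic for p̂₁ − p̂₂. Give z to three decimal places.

p̂₁ = 378/2382 ≈ 0.15869, p̂₂ = 62/458 ≈ 0.13537.
Pooled p̂ = (378+62)/(2382+458) = 440/2840 = 0.15493.
SE = √(0.130926 × 0.00260322) = 0.01846.
z = (0.15869 − 0.13537)/0.01846 = 0.02332/0.01846 = 1.263.
p-value = 2·P(Z > 1.263) ≈ 0.2066; since p > α = 0.02, fail to reject H₀.

z = 1.263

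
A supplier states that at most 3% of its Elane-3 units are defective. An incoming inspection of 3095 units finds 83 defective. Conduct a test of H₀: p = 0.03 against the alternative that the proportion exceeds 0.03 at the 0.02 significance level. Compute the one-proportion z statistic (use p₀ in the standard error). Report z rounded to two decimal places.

p̂ = 83/3095 = 0.02682.
Standard error under H₀: √(0.03×0.97/3095) = 0.00307.
z = (0.02682 − 0.03)/0.00307 = -0.00318/0.00307 = -1.04.
p-value = P(Z > -1.038) ≈ 0.8503, so at α = 0.02 we fail to reject H₀.

z = -1.04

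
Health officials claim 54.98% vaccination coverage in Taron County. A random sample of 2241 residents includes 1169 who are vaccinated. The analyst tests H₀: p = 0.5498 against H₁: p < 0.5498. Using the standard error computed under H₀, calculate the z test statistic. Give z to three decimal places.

p̂ = 1169/2241 = 0.52164.
SE = √(p₀(1−p₀)/n) = √(0.24752/2241) = 0.01051.
z = (0.52164 − 0.5498)/0.01051 = -0.02816/0.01051 = -2.679.
p-value = P(Z < -2.679) ≈ 0.0037.

z = -2.679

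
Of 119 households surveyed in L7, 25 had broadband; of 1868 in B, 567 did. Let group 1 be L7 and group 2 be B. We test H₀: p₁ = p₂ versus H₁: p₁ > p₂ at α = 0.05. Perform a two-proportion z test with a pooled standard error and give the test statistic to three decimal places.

z = -2.161

p̂₁ = 25/119 = 0.21008, p̂₂ = 567/1868 = 0.30353.
Pooled p̂ = (25+567)/(119+1868) = 592/1987 = 0.29794.
SE = √(p̂(1−p̂)(1/n₁+1/n₂)) = √(0.29794·0.70206·0.00893869) = √(0.00186971) = 0.04324.
z = (0.21008 − 0.30353)/0.04324 = -0.09345/0.04324 = -2.161.
p-value = P(Z > -2.161) ≈ 0.9847; since p > α = 0.05, fail to reject H₀.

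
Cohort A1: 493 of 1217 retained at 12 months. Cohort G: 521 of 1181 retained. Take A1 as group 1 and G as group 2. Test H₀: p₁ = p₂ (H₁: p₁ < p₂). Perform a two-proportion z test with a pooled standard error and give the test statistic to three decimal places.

p̂₁ = 493/1217 ≈ 0.40509, p̂₂ = 521/1181 ≈ 0.44115.
Pooled p̂ = (493+521)/(1217+1181) = 1014/2398 = 0.42285.
SE = √(0.244048 × 0.00166843) = 0.02018.
z = (0.40509 − 0.44115)/0.02018 = -0.03606/0.02018 = -1.787.

z = -1.787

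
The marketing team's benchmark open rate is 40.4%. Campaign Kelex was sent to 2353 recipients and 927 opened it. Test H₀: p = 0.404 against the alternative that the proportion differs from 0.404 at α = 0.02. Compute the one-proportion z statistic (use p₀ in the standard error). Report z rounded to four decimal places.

p̂ = 927/2353 = 0.393965.
Under H₀, SE = √(0.404·0.596/2353) = √(0.000102331) = 0.010116.
z = (0.393965 − 0.404)/0.010116 = -0.010035/0.010116 = -0.9920.
Two-sided p-value ≈ 2·Φ(−0.992) = 0.3212, so at α = 0.02 we fail to reject H₀.

z = -0.9920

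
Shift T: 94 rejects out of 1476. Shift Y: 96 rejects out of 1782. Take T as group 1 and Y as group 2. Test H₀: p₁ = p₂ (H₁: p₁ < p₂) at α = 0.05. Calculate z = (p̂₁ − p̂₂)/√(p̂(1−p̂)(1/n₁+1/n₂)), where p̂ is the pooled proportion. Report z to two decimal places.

z = 1.19

p̂₁ = 94/1476 = 0.06369, p̂₂ = 96/1782 = 0.05387.
Pooled p̂ = (94+96)/(1476+1782) = 190/3258 = 0.05832.
SE = √(0.054917 × 0.00123867) = 0.00825.
z = (0.06369 − 0.05387)/0.00825 = 0.00982/0.00825 = 1.19.
p-value = P(Z < 1.190) ≈ 0.8829, so at α = 0.05 we fail to reject H₀.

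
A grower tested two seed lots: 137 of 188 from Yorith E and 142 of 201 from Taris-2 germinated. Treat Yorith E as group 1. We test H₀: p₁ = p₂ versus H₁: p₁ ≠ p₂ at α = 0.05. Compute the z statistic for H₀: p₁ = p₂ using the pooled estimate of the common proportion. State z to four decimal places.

p̂₁ = 137/188 = 0.728723, p̂₂ = 142/201 = 0.706468.
Pooled p̂ = (137+142)/(188+201) = 279/389 = 0.717224.
SE = √(p̂(1−p̂)(1/n₁+1/n₂)) = √(0.717224·0.282776·0.0102943) = √(0.00208782) = 0.045693.
z = (0.728723 − 0.706468)/0.045693 = 0.022255/0.045693 = 0.4871.
Two-sided p-value ≈ 2·Φ(−0.487) = 0.6262; since p > α = 0.05, fail to reject H₀.

z = 0.4871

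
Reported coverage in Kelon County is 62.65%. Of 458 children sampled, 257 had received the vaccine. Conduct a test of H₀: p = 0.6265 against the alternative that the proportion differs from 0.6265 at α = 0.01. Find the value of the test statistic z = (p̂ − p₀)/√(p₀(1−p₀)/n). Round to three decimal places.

p̂ = 257/458 = 0.56114.
Under H₀, SE = √(0.6265·0.3735/458) = √(0.000510912) = 0.02260.
z = (0.56114 − 0.6265)/0.02260 = -0.06536/0.02260 = -2.892.
Two-sided p-value ≈ 2·Φ(−2.892) = 0.0038, so at α = 0.01 we reject H₀.

z = -2.892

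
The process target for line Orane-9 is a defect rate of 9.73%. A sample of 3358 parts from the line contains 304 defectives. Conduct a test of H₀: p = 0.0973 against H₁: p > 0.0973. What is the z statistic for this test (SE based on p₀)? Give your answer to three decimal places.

z = -1.324

p̂ = 304/3358 = 0.090530.
Standard error under H₀: √(0.0973×0.9027/3358) = 0.005114.
z = (0.090530 − 0.0973)/0.005114 = -0.006770/0.005114 = -1.324.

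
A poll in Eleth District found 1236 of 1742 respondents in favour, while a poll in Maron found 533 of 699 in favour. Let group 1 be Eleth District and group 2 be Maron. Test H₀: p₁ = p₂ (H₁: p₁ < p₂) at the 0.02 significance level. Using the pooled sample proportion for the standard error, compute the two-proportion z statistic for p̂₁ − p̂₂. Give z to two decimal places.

p̂₁ = 1236/1742 ≈ 0.7095, p̂₂ = 533/699 ≈ 0.7625.
Pooled p̂ = (1236+533)/(1742+699) = 1769/2441 = 0.7247.
SE = √(0.199509 × 0.00200467) = 0.0200.
z = (0.7095 − 0.7625)/0.0200 = -0.0530/0.0200 = -2.65.
p-value = P(Z < -2.650) ≈ 0.0040; since p < α = 0.02, reject H₀.

z = -2.65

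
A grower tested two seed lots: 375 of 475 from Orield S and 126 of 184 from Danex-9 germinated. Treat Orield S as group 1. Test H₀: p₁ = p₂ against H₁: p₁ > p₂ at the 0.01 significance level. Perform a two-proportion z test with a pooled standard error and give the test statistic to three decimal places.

z = 2.824

p̂₁ = 375/475 ≈ 0.78947, p̂₂ = 126/184 ≈ 0.68478.
Pooled p̂ = (375+126)/(475+184) = 501/659 = 0.76024.
SE = √(0.182274 × 0.00754005) = 0.03707.
z = (0.78947 − 0.68478)/0.03707 = 0.10469/0.03707 = 2.824.
p-value = P(Z > 2.824) ≈ 0.0024; since p < α = 0.01, reject H₀.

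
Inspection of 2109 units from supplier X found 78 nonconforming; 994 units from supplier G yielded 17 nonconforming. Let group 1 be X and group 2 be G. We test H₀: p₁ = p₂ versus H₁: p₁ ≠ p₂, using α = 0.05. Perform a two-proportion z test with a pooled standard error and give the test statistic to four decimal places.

z = 2.9997

p̂₁ = 78/2109 ≈ 0.0369844, p̂₂ = 17/994 ≈ 0.0171026.
Pooled p̂ = (78+17)/(2109+994) = 95/3103 = 0.0306155.
SE = √(p̂(1−p̂)(1/n₁+1/n₂)) = √(0.0306155·0.9693845·0.00148019) = √(4.39295e-05) = 0.0066279.
z = (0.0369844 − 0.0171026)/0.0066279 = 0.0198818/0.0066279 = 2.9997.
Two-sided p-value ≈ 2·Φ(−3.000) = 0.0027, so at α = 0.05 we reject H₀.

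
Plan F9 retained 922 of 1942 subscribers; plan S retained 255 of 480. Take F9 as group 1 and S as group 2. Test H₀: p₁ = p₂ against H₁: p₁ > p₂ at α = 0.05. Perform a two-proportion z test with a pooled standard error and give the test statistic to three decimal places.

p̂₁ = 922/1942 = 0.47477, p̂₂ = 255/480 = 0.53125.
Pooled p̂ = (922+255)/(1942+480) = 1177/2422 = 0.48596.
SE = √(p̂(1−p̂)(1/n₁+1/n₂)) = √(0.48596·0.51404·0.00259827) = √(0.000649055) = 0.02548.
z = (0.47477 − 0.53125)/0.02548 = -0.05648/0.02548 = -2.217.
p-value = P(Z > -2.217) ≈ 0.9867; since p > α = 0.05, fail to reject H₀.

z = -2.217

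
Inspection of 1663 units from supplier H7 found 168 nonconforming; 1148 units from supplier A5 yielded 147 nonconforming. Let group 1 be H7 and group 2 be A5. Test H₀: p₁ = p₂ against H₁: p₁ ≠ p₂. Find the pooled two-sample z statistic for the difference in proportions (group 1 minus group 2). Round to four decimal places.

p̂₁ = 168/1663 ≈ 0.101022, p̂₂ = 147/1148 ≈ 0.128049.
Pooled p̂ = (168+147)/(1663+1148) = 315/2811 = 0.112060.
SE = √(0.0995024 × 0.0014724) = 0.012104.
z = (0.101022 − 0.128049)/0.012104 = -0.027027/0.012104 = -2.2329.

z = -2.2329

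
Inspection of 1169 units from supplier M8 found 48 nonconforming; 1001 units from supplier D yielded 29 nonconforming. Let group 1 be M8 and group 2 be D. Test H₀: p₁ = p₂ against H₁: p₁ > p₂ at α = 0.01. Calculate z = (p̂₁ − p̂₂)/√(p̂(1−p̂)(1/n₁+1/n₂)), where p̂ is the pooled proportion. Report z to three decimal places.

z = 1.518

p̂₁ = 48/1169 = 0.041061, p̂₂ = 29/1001 = 0.028971.
Pooled p̂ = (48+29)/(1169+1001) = 77/2170 = 0.035484.
SE = √(0.0342248 × 0.00185443) = 0.007967.
z = (0.041061 − 0.028971)/0.007967 = 0.012090/0.007967 = 1.518.
p-value = P(Z > 1.518) ≈ 0.0646, so at α = 0.01 we fail to reject H₀.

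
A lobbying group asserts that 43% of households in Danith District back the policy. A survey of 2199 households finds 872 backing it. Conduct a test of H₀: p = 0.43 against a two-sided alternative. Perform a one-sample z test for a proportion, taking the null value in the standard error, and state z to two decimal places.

p̂ = 872/2199 ≈ 0.39654.
SE = √(p₀(1−p₀)/n) = √(0.2451/2199) = 0.01056.
z = (0.39654 − 0.43)/0.01056 = -0.03346/0.01056 = -3.17.

z = -3.17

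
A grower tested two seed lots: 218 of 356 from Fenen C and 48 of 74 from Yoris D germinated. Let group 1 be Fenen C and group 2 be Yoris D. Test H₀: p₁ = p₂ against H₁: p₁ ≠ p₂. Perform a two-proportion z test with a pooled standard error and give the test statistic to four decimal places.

z = -0.5848

p̂₁ = 218/356 = 0.612360, p̂₂ = 48/74 = 0.648649.
Pooled p̂ = (218+48)/(356+74) = 266/430 = 0.618605.
SE = √(0.235933 × 0.0163225) = 0.062057.
z = (0.612360 − 0.648649)/0.062057 = -0.036289/0.062057 = -0.5848.
Two-sided p-value ≈ 2·Φ(−0.585) = 0.5587.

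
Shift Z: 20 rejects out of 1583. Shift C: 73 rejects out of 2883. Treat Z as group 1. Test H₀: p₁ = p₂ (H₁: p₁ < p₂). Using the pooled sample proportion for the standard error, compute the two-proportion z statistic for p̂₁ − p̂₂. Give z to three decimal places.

p̂₁ = 20/1583 ≈ 0.012634, p̂₂ = 73/2883 ≈ 0.025321.
Pooled p̂ = (20+73)/(1583+2883) = 93/4466 = 0.020824.
SE = √(p̂(1−p̂)(1/n₁+1/n₂)) = √(0.020824·0.979176·0.000978573) = √(1.99535e-05) = 0.004467.
z = (0.012634 − 0.025321)/0.004467 = -0.012687/0.004467 = -2.840.

z = -2.840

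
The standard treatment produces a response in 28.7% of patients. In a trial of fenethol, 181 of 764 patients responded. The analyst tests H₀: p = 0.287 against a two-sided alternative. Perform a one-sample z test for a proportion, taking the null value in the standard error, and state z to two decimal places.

z = -3.06

p̂ = 181/764 ≈ 0.23691.
Under H₀, SE = √(0.287·0.713/764) = √(0.000267842) = 0.01637.
z = (0.23691 − 0.287)/0.01637 = -0.05009/0.01637 = -3.06.
p-value = 2·P(Z > 3.061) ≈ 0.0022.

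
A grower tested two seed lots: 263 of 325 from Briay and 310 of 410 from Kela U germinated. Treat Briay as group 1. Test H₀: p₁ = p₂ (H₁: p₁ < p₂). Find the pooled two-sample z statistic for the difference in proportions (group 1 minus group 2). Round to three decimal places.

p̂₁ = 263/325 = 0.80923, p̂₂ = 310/410 = 0.75610.
Pooled p̂ = (263+310)/(325+410) = 573/735 = 0.77959.
SE = √(p̂(1−p̂)(1/n₁+1/n₂)) = √(0.77959·0.22041·0.00551595) = √(0.000947796) = 0.03079.
z = (0.80923 − 0.75610)/0.03079 = 0.05313/0.03079 = 1.726.

z = 1.726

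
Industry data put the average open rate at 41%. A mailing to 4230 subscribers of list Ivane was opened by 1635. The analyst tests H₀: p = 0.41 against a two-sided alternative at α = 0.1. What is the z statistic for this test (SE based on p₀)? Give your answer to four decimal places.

p̂ = 1635/4230 ≈ 0.386525.
Standard error under H₀: √(0.41×0.59/4230) = 0.007562.
z = (0.386525 − 0.41)/0.007562 = -0.023475/0.007562 = -3.1043.
p-value = 2·P(Z > 3.104) ≈ 0.0019, so at α = 0.1 we reject H₀.

z = -3.1043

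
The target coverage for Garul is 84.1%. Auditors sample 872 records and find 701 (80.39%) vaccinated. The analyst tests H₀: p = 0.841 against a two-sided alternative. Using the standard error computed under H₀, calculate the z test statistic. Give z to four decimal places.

p̂ = 701/872 = 0.8038991.
Under H₀, SE = √(0.841·0.159/872) = √(0.000153347) = 0.0123834.
z = (0.8038991 − 0.841)/0.0123834 = -0.0371009/0.0123834 = -2.9960.
p-value = 2·P(Z > 2.996) ≈ 0.0027.

z = -2.9960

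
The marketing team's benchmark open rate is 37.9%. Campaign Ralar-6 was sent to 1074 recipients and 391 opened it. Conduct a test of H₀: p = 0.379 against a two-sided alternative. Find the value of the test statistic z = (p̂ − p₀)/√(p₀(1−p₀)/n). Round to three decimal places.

p̂ = 391/1074 ≈ 0.36406.
Under H₀, SE = √(0.379·0.621/1074) = √(0.000219142) = 0.01480.
z = (0.36406 − 0.379)/0.01480 = -0.01494/0.01480 = -1.009.
Two-sided p-value ≈ 2·Φ(−1.009) = 0.3129.

z = -1.009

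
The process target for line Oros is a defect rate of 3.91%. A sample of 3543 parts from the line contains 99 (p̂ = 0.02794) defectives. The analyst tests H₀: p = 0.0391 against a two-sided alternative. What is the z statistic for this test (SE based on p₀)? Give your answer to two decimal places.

p̂ = 99/3543 = 0.027942.
Standard error under H₀: √(0.0391×0.9609/3543) = 0.003256.
z = (0.027942 − 0.0391)/0.003256 = -0.011158/0.003256 = -3.43.

z = -3.43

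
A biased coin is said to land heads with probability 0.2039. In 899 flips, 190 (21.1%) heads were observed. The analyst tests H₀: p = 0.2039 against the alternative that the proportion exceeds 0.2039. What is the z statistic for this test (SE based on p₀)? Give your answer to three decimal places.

z = 0.554

p̂ = 190/899 ≈ 0.21135.
SE = √(p₀(1−p₀)/n) = √(0.16232/899) = 0.01344.
z = (0.21135 − 0.2039)/0.01344 = 0.00745/0.01344 = 0.554.
p-value = P(Z > 0.554) ≈ 0.2897.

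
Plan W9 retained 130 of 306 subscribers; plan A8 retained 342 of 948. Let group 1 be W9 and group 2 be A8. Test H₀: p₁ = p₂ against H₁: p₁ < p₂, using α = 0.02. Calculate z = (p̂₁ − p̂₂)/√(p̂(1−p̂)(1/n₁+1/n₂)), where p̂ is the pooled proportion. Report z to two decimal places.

p̂₁ = 130/306 ≈ 0.4248, p̂₂ = 342/948 ≈ 0.3608.
Pooled p̂ = (130+342)/(306+948) = 472/1254 = 0.3764.
SE = √(0.234722 × 0.00432283) = 0.0319.
z = (0.4248 − 0.3608)/0.0319 = 0.0640/0.0319 = 2.01.
p-value = P(Z < 2.012) ≈ 0.9779; since p > α = 0.02, fail to reject H₀.

z = 2.01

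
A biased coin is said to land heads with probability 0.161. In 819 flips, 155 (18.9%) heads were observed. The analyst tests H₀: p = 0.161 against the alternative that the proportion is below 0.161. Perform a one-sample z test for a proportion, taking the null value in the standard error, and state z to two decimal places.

p̂ = 155/819 = 0.18926.
SE = √(p₀(1−p₀)/n) = √(0.13508/819) = 0.01284.
z = (0.18926 − 0.161)/0.01284 = 0.02826/0.01284 = 2.20.

z = 2.20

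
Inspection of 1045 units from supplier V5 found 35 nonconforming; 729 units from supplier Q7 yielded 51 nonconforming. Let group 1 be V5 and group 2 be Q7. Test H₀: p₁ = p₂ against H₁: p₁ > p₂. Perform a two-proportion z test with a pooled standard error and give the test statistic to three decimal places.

z = -3.518

p̂₁ = 35/1045 = 0.0334928, p̂₂ = 51/729 = 0.0699588.
Pooled p̂ = (35+51)/(1045+729) = 86/1774 = 0.0484780.
SE = √(0.0461279 × 0.00232868) = 0.0103642.
z = (0.0334928 − 0.0699588)/0.0103642 = -0.0364660/0.0103642 = -3.518.
p-value = P(Z > -3.518) ≈ 0.9998.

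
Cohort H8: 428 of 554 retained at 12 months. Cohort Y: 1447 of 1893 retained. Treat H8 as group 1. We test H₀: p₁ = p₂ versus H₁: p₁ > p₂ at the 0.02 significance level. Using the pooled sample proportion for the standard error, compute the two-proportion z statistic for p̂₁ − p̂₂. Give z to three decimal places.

z = 0.400

p̂₁ = 428/554 ≈ 0.772563, p̂₂ = 1447/1893 ≈ 0.764395.
Pooled p̂ = (428+1447)/(554+1893) = 1875/2447 = 0.766244.
SE = √(p̂(1−p̂)(1/n₁+1/n₂)) = √(0.766244·0.233756·0.00233332) = √(0.000417929) = 0.020443.
z = (0.772563 − 0.764395)/0.020443 = 0.008168/0.020443 = 0.400.
p-value = P(Z > 0.400) ≈ 0.3447. With α = 0.02, fail to reject H₀.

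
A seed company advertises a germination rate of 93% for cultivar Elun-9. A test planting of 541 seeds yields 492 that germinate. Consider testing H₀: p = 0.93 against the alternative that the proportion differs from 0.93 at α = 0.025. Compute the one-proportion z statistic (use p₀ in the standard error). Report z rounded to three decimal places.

z = -1.875

p̂ = 492/541 ≈ 0.90943.
SE = √(p₀(1−p₀)/n) = √(0.0651/541) = 0.01097.
z = (0.90943 − 0.93)/0.01097 = -0.02057/0.01097 = -1.875.
p-value = 2·P(Z > 1.875) ≈ 0.0607. With α = 0.025, fail to reject H₀.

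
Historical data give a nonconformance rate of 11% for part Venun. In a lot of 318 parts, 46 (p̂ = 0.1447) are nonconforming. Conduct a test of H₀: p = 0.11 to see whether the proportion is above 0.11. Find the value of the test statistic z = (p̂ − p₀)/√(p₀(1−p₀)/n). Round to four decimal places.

z = 1.9750

p̂ = 46/318 = 0.144654.
SE = √(p₀(1−p₀)/n) = √(0.0979/318) = 0.017546.
z = (0.144654 − 0.11)/0.017546 = 0.034654/0.017546 = 1.9750.
p-value = P(Z > 1.975) ≈ 0.0241.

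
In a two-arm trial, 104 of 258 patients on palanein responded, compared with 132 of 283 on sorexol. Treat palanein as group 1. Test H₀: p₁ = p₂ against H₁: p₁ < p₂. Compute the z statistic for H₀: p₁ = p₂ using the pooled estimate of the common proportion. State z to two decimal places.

p̂₁ = 104/258 ≈ 0.4031, p̂₂ = 132/283 ≈ 0.4664.
Pooled p̂ = (104+132)/(258+283) = 236/541 = 0.4362.
SE = √(p̂(1−p̂)(1/n₁+1/n₂)) = √(0.4362·0.5638·0.00740954) = √(0.00182225) = 0.0427.
z = (0.4031 − 0.4664)/0.0427 = -0.0633/0.0427 = -1.48.
p-value = P(Z < -1.484) ≈ 0.0690.

z = -1.48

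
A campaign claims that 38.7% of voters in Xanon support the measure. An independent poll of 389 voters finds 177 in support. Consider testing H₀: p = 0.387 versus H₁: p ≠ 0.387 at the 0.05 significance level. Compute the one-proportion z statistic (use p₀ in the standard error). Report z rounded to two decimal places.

p̂ = 177/389 = 0.4550.
Under H₀, SE = √(0.387·0.613/389) = √(0.000609848) = 0.0247.
z = (0.4550 − 0.387)/0.0247 = 0.0680/0.0247 = 2.75.
Two-sided p-value ≈ 2·Φ(−2.754) = 0.0059; since p < α = 0.05, reject H₀.

z = 2.75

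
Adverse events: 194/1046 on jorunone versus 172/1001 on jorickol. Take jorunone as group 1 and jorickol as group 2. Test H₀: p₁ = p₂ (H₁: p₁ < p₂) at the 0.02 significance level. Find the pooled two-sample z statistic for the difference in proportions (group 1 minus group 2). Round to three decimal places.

p̂₁ = 194/1046 ≈ 0.18547, p̂₂ = 172/1001 ≈ 0.17183.
Pooled p̂ = (194+172)/(1046+1001) = 366/2047 = 0.17880.
SE = √(p̂(1−p̂)(1/n₁+1/n₂)) = √(0.17880·0.82120·0.00195502) = √(0.000287055) = 0.01694.
z = (0.18547 − 0.17183)/0.01694 = 0.01364/0.01694 = 0.805.
p-value = P(Z < 0.805) ≈ 0.7896, so at α = 0.02 we fail to reject H₀.

z = 0.805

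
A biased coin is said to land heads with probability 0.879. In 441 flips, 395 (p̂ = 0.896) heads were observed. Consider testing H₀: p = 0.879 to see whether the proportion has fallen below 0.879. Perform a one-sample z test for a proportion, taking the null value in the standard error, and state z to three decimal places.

z = 1.075

p̂ = 395/441 ≈ 0.89569.
Standard error under H₀: √(0.879×0.121/441) = 0.01553.
z = (0.89569 − 0.879)/0.01553 = 0.01669/0.01553 = 1.075.
p-value = P(Z < 1.075) ≈ 0.8588.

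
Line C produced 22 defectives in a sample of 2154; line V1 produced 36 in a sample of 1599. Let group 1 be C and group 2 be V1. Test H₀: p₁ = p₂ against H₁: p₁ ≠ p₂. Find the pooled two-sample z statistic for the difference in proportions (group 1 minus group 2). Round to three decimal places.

z = -3.021

p̂₁ = 22/2154 = 0.010214, p̂₂ = 36/1599 = 0.022514.
Pooled p̂ = (22+36)/(2154+1599) = 58/3753 = 0.015454.
SE = √(p̂(1−p̂)(1/n₁+1/n₂)) = √(0.015454·0.984546·0.00108964) = √(1.65794e-05) = 0.004072.
z = (0.010214 − 0.022514)/0.004072 = -0.012300/0.004072 = -3.021.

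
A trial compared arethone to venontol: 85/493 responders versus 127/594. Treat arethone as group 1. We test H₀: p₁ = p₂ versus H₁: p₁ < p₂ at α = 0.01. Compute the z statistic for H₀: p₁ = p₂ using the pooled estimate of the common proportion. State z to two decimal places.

z = -1.71

p̂₁ = 85/493 ≈ 0.17241, p̂₂ = 127/594 ≈ 0.21380.
Pooled p̂ = (85+127)/(493+594) = 212/1087 = 0.19503.
SE = √(p̂(1−p̂)(1/n₁+1/n₂)) = √(0.19503·0.80497·0.0037119) = √(0.000582748) = 0.02414.
z = (0.17241 − 0.21380)/0.02414 = -0.04139/0.02414 = -1.71.
p-value = P(Z < -1.715) ≈ 0.0432; since p > α = 0.01, fail to reject H₀.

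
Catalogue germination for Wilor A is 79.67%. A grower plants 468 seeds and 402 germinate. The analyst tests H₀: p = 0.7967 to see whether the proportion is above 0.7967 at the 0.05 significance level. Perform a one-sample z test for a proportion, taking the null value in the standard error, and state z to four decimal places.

p̂ = 402/468 = 0.858974.
Standard error under H₀: √(0.7967×0.2033/468) = 0.018603.
z = (0.858974 − 0.7967)/0.018603 = 0.062274/0.018603 = 3.3475.
p-value = P(Z > 3.347) ≈ 0.0004, so at α = 0.05 we reject H₀.

z = 3.3475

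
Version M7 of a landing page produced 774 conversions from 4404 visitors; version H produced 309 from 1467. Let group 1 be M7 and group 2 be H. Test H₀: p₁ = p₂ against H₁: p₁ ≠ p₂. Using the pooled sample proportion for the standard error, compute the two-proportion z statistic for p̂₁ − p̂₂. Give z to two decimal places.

z = -2.98

p̂₁ = 774/4404 ≈ 0.1757, p̂₂ = 309/1467 ≈ 0.2106.
Pooled p̂ = (774+309)/(4404+1467) = 1083/5871 = 0.1845.
SE = √(p̂(1−p̂)(1/n₁+1/n₂)) = √(0.1845·0.8155·0.00090873) = √(0.000136708) = 0.0117.
z = (0.1757 − 0.2106)/0.0117 = -0.0349/0.0117 = -2.98.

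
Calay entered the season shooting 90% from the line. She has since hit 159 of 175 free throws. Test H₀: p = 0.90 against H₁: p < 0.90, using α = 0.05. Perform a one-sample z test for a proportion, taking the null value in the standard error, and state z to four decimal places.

z = 0.3780

p̂ = 159/175 ≈ 0.9085714.
Under H₀, SE = √(0.9·0.1/175) = √(0.000514286) = 0.0226779.
z = (0.9085714 − 0.9)/0.0226779 = 0.0085714/0.0226779 = 0.3780.
p-value = P(Z < 0.378) ≈ 0.6473. With α = 0.05, fail to reject H₀.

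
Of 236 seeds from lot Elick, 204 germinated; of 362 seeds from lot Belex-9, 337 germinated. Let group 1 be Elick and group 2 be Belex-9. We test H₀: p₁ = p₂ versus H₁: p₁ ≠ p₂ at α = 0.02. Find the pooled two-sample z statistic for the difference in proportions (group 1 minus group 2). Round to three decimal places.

z = -2.708

p̂₁ = 204/236 = 0.86441, p̂₂ = 337/362 = 0.93094.
Pooled p̂ = (204+337)/(236+362) = 541/598 = 0.90468.
SE = √(p̂(1−p̂)(1/n₁+1/n₂)) = √(0.90468·0.09532·0.00699972) = √(0.000603602) = 0.02457.
z = (0.86441 − 0.93094)/0.02457 = -0.06653/0.02457 = -2.708.
Two-sided p-value ≈ 2·Φ(−2.708) = 0.0068; since p < α = 0.02, reject H₀.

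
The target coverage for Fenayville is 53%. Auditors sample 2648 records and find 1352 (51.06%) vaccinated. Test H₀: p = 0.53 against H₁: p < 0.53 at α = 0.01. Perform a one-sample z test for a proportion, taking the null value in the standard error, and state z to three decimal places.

p̂ = 1352/2648 = 0.51057.
Under H₀, SE = √(0.53·0.47/2648) = √(9.4071e-05) = 0.00970.
z = (0.51057 − 0.53)/0.00970 = -0.01943/0.00970 = -2.003.
p-value = P(Z < -2.003) ≈ 0.0226. With α = 0.01, fail to reject H₀.

z = -2.003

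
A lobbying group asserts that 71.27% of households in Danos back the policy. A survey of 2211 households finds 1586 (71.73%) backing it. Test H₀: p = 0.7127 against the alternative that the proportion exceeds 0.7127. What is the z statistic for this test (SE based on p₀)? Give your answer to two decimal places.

p̂ = 1586/2211 = 0.7173.
SE = √(p₀(1−p₀)/n) = √(0.20476/2211) = 0.0096.
z = (0.7173 − 0.7127)/0.0096 = 0.0046/0.0096 = 0.48.
p-value = P(Z > 0.480) ≈ 0.3155.

z = 0.48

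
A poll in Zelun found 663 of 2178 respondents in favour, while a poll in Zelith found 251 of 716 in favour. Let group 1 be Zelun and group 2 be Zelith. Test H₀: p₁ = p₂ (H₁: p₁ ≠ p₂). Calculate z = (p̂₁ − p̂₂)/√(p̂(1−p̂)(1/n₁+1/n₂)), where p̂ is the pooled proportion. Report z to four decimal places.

z = -2.3047

p̂₁ = 663/2178 ≈ 0.304408, p̂₂ = 251/716 ≈ 0.350559.
Pooled p̂ = (663+251)/(2178+716) = 914/2894 = 0.315826.
SE = √(0.21608 × 0.00185578) = 0.020025.
z = (0.304408 − 0.350559)/0.020025 = -0.046151/0.020025 = -2.3047.
p-value = 2·P(Z > 2.305) ≈ 0.0212.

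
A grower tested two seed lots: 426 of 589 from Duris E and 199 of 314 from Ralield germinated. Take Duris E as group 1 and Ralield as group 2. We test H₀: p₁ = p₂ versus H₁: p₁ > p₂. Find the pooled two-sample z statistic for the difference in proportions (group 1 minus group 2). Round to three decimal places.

z = 2.775

p̂₁ = 426/589 = 0.72326, p̂₂ = 199/314 = 0.63376.
Pooled p̂ = (426+199)/(589+314) = 625/903 = 0.69214.
SE = √(p̂(1−p̂)(1/n₁+1/n₂)) = √(0.69214·0.30786·0.00488251) = √(0.00104038) = 0.03225.
z = (0.72326 − 0.63376)/0.03225 = 0.08950/0.03225 = 2.775.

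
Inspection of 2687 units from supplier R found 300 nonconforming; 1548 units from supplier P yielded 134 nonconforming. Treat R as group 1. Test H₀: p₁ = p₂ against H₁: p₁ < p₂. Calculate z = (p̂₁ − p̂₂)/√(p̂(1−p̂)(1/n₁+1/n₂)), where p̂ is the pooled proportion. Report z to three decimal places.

z = 2.592

p̂₁ = 300/2687 = 0.11165, p̂₂ = 134/1548 = 0.08656.
Pooled p̂ = (300+134)/(2687+1548) = 434/4235 = 0.10248.
SE = √(0.0919773 × 0.00101816) = 0.00968.
z = (0.11165 − 0.08656)/0.00968 = 0.02509/0.00968 = 2.592.
p-value = P(Z < 2.592) ≈ 0.9952.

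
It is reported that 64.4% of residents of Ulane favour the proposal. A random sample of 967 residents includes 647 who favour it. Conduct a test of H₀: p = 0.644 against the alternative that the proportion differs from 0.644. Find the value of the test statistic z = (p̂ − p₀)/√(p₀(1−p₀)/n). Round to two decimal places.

z = 1.63

p̂ = 647/967 = 0.6691.
Standard error under H₀: √(0.644×0.356/967) = 0.0154.
z = (0.6691 − 0.644)/0.0154 = 0.0251/0.0154 = 1.63.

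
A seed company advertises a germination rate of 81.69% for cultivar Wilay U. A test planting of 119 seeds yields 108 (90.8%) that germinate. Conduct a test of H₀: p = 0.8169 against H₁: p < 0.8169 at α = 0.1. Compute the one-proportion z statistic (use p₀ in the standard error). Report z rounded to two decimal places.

p̂ = 108/119 ≈ 0.90756.
Under H₀, SE = √(0.8169·0.1831/119) = √(0.00125693) = 0.03545.
z = (0.90756 − 0.8169)/0.03545 = 0.09066/0.03545 = 2.56.
p-value = P(Z < 2.557) ≈ 0.9947; since p > α = 0.1, fail to reject H₀.

z = 2.56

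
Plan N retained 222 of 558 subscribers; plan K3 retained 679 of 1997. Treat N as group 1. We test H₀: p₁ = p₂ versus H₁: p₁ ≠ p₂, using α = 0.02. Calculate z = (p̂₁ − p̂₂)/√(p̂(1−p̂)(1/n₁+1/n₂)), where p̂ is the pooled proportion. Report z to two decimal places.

z = 2.53

p̂₁ = 222/558 ≈ 0.39785, p̂₂ = 679/1997 ≈ 0.34001.
Pooled p̂ = (222+679)/(558+1997) = 901/2555 = 0.35264.
SE = √(0.228286 × 0.00229287) = 0.02288.
z = (0.39785 − 0.34001)/0.02288 = 0.05784/0.02288 = 2.53.
p-value = 2·P(Z > 2.528) ≈ 0.0115, so at α = 0.02 we reject H₀.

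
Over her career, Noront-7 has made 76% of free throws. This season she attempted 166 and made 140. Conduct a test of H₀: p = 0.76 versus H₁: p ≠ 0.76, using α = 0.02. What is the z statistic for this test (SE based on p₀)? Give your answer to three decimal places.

p̂ = 140/166 ≈ 0.84337.
Under H₀, SE = √(0.76·0.24/166) = √(0.0010988) = 0.03315.
z = (0.84337 − 0.76)/0.03315 = 0.08337/0.03315 = 2.515.
Two-sided p-value ≈ 2·Φ(−2.515) = 0.0119. With α = 0.02, reject H₀.

z = 2.515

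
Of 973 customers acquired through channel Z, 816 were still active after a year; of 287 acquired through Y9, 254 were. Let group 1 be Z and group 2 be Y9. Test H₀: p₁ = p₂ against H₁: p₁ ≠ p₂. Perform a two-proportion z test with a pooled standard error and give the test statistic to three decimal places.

z = -1.929

p̂₁ = 816/973 = 0.83864, p̂₂ = 254/287 = 0.88502.
Pooled p̂ = (816+254)/(973+287) = 1070/1260 = 0.84921.
SE = √(0.128055 × 0.00451207) = 0.02404.
z = (0.83864 − 0.88502)/0.02404 = -0.04638/0.02404 = -1.929.
p-value = 2·P(Z > 1.929) ≈ 0.0537.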